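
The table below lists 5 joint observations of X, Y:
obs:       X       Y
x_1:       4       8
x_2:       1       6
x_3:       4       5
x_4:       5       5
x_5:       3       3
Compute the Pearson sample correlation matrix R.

Step 1 — column means:
  mean(X) = (4 + 1 + 4 + 5 + 3) / 5 = 17/5 = 3.4
  mean(Y) = (8 + 6 + 5 + 5 + 3) / 5 = 27/5 = 5.4

Step 2 — sample variances and covariances s[i,j] = (1/(n-1)) · Σ_k (x_{k,i} - mean_i) · (x_{k,j} - mean_j), with n-1 = 4:
  s[X,X] = ((0.6)·(0.6) + (-2.4)·(-2.4) + (0.6)·(0.6) + (1.6)·(1.6) + (-0.4)·(-0.4)) / 4 = 9.2/4 = 2.3
  s[X,Y] = ((0.6)·(2.6) + (-2.4)·(0.6) + (0.6)·(-0.4) + (1.6)·(-0.4) + (-0.4)·(-2.4)) / 4 = 0.2/4 = 0.05
  s[Y,Y] = ((2.6)·(2.6) + (0.6)·(0.6) + (-0.4)·(-0.4) + (-0.4)·(-0.4) + (-2.4)·(-2.4)) / 4 = 13.2/4 = 3.3
  Sample standard deviations s_i = √(s[i,i]):
  s(X) = √(2.3) = 1.5166
  s(Y) = √(3.3) = 1.8166

Step 3 — r_{ij} = s_{ij} / (s_i · s_j):
  r[X,X] = 1 (diagonal).
  r[X,Y] = 0.05 / (1.5166 · 1.8166) = 0.05 / 2.755 = 0.0181
  r[Y,Y] = 1 (diagonal).

R is symmetric with unit diagonal. Assembling:

R = [[1, 0.0181],
 [0.0181, 1]]


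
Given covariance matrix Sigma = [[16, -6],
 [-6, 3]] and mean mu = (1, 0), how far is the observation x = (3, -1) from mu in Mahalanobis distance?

Step 1 — centre the observation: (x - mu) = (2, -1).

Step 2 — invert Sigma. det(Sigma) = 16·3 - (-6)² = 12.
  Sigma^{-1} = (1/det) · [[d, -b], [-b, a]] = [[0.25, 0.5],
 [0.5, 1.3333]].

Step 3 — form the quadratic (x - mu)^T · Sigma^{-1} · (x - mu):
  Sigma^{-1} · (x - mu) = (0, -0.3333).
  (x - mu)^T · [Sigma^{-1} · (x - mu)] = (2)·(0) + (-1)·(-0.3333) = 0.3333.

Step 4 — take square root: d = √(0.3333) ≈ 0.5774.

d(x, mu) = √(0.3333) ≈ 0.5774


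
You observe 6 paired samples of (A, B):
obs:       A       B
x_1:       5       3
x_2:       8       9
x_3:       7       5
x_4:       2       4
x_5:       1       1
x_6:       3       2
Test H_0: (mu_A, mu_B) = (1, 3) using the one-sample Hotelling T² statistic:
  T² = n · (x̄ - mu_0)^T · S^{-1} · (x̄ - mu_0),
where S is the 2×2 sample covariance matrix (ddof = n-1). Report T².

Step 1 — sample mean vector:
  mean(A) = (5 + 8 + 7 + 2 + 1 + 3) / 6 = 26/6 = 4.3333
  mean(B) = (3 + 9 + 5 + 4 + 1 + 2) / 6 = 24/6 = 4
  x̄ = (4.3333, 4),  deviation x̄ - mu_0 = (4.3333, 4) - (1, 3) = (3.3333, 1).

Step 2 — sample covariance matrix, S[i,j] = (1/(n-1)) · Σ_k (x_{k,i} - mean_i) · (x_{k,j} - mean_j), divisor n-1 = 5:
  S[A,A] = ((0.6667)·(0.6667) + (3.6667)·(3.6667) + (2.6667)·(2.6667) + (-2.3333)·(-2.3333) + (-3.3333)·(-3.3333) + (-1.3333)·(-1.3333)) / 5 = 39.3333/5 = 7.8667
  S[A,B] = ((0.6667)·(-1) + (3.6667)·(5) + (2.6667)·(1) + (-2.3333)·(0) + (-3.3333)·(-3) + (-1.3333)·(-2)) / 5 = 33/5 = 6.6
  S[B,B] = ((-1)·(-1) + (5)·(5) + (1)·(1) + (0)·(0) + (-3)·(-3) + (-2)·(-2)) / 5 = 40/5 = 8
  S = [[7.8667, 6.6],
 [6.6, 8]].

Step 3 — invert S. det(S) = 7.8667·8 - (6.6)² = 19.3733.
  S^{-1} = (1/det) · [[d, -b], [-b, a]] = [[0.4129, -0.3407],
 [-0.3407, 0.4061]].

Step 4 — quadratic form (x̄ - mu_0)^T · S^{-1} · (x̄ - mu_0):
  S^{-1} · (x̄ - mu_0) = (1.0358, -0.7295),
  (x̄ - mu_0)^T · [...] = (3.3333)·(1.0358) + (1)·(-0.7295) = 2.7231.

Step 5 — scale by n: T² = 6 · 2.7231 = 16.3386.

T² ≈ 16.3386


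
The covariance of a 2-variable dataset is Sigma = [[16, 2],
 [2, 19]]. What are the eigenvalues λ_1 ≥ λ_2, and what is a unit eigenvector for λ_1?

Step 1 — characteristic polynomial of 2×2 Sigma:
  det(Sigma - λI) = λ² - trace · λ + det = 0.
  trace = 16 + 19 = 35, det = 16·19 - (2)² = 300.
Step 2 — discriminant:
  Δ = trace² - 4·det = 1225 - 1200 = 25.
Step 3 — eigenvalues:
  λ = (trace ± √Δ)/2 = (35 ± 5)/2,
  λ_1 = 20,  λ_2 = 15.

Step 4 — unit eigenvector for λ_1: solve (Sigma - λ_1 I)v = 0. First row:
  (16 - 20)·v_x + (2)·v_y = 0, i.e. (-4)·v_x + (2)·v_y = 0,
  so v ∝ (b, λ_1 - a) = (2, 4) = u.
  ||u|| = √((2)² + (4)²) = √(20) ≈ 4.4721,
  v_1 = u/||u|| ≈ (0.4472, 0.8944) (||v_1|| = 1).

λ_1 = 20,  λ_2 = 15;  v_1 ≈ (0.4472, 0.8944)


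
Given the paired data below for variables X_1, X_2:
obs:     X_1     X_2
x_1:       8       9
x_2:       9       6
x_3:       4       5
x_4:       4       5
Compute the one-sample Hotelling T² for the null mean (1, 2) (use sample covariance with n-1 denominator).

Step 1 — sample mean vector:
  mean(X_1) = (8 + 9 + 4 + 4) / 4 = 25/4 = 6.25
  mean(X_2) = (9 + 6 + 5 + 5) / 4 = 25/4 = 6.25
  x̄ = (6.25, 6.25),  deviation x̄ - mu_0 = (6.25, 6.25) - (1, 2) = (5.25, 4.25).

Step 2 — sample covariance matrix, S[i,j] = (1/(n-1)) · Σ_k (x_{k,i} - mean_i) · (x_{k,j} - mean_j), divisor n-1 = 3:
  S[X_1,X_1] = ((1.75)·(1.75) + (2.75)·(2.75) + (-2.25)·(-2.25) + (-2.25)·(-2.25)) / 3 = 20.75/3 = 6.9167
  S[X_1,X_2] = ((1.75)·(2.75) + (2.75)·(-0.25) + (-2.25)·(-1.25) + (-2.25)·(-1.25)) / 3 = 9.75/3 = 3.25
  S[X_2,X_2] = ((2.75)·(2.75) + (-0.25)·(-0.25) + (-1.25)·(-1.25) + (-1.25)·(-1.25)) / 3 = 10.75/3 = 3.5833
  S = [[6.9167, 3.25],
 [3.25, 3.5833]].

Step 3 — invert S. det(S) = 6.9167·3.5833 - (3.25)² = 14.2222.
  S^{-1} = (1/det) · [[d, -b], [-b, a]] = [[0.252, -0.2285],
 [-0.2285, 0.4863]].

Step 4 — quadratic form (x̄ - mu_0)^T · S^{-1} · (x̄ - mu_0):
  S^{-1} · (x̄ - mu_0) = (0.3516, 0.8672),
  (x̄ - mu_0)^T · [...] = (5.25)·(0.3516) + (4.25)·(0.8672) = 5.5313.

Step 5 — scale by n: T² = 4 · 5.5313 = 22.125.

T² ≈ 22.125


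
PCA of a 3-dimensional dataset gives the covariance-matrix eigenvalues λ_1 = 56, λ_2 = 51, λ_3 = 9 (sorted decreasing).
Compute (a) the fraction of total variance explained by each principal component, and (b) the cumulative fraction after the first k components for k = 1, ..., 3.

Step 1 — total variance = trace(Sigma) = Σ λ_i = 56 + 51 + 9 = 116.

Step 2 — fraction explained by component i = λ_i / Σ λ:
  PC1: 56/116 = 0.4828
  PC2: 51/116 = 0.4397
  PC3: 9/116 = 0.0776

Step 3 — cumulative fraction after k components = (λ_1 + ... + λ_k) / Σ λ:
  k = 1: 56/116 = 0.4828
  k = 2: (56 + 51)/116 = 107/116 = 0.9224
  k = 3: (56 + 51 + 9)/116 = 116/116 = 1

Summary (fraction, with percent):

explained: PC1 0.4828 (48.28%), PC2 0.4397 (43.97%), PC3 0.0776 (7.76%);  cumulative: 0.4828, 0.9224, 1


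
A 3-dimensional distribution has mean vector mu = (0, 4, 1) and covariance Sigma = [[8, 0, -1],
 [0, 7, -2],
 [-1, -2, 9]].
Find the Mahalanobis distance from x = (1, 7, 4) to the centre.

Step 1 — centre the observation: (x - mu) = (1, 3, 3).

Step 2 — invert Sigma (cofactor / det for 3×3, or solve directly):
  Sigma^{-1} = [[0.1269, 0.0043, 0.0151],
 [0.0043, 0.1527, 0.0344],
 [0.0151, 0.0344, 0.1204]].

Step 3 — form the quadratic (x - mu)^T · Sigma^{-1} · (x - mu):
  Sigma^{-1} · (x - mu) = (0.1849, 0.5656, 0.4796).
  (x - mu)^T · [Sigma^{-1} · (x - mu)] = (1)·(0.1849) + (3)·(0.5656) + (3)·(0.4796) = 3.3204.

Step 4 — take square root: d = √(3.3204) ≈ 1.8222.

d(x, mu) = √(3.3204) ≈ 1.8222


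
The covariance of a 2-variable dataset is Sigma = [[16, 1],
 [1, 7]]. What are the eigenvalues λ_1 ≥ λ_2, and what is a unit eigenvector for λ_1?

Step 1 — characteristic polynomial of 2×2 Sigma:
  det(Sigma - λI) = λ² - trace · λ + det = 0.
  trace = 16 + 7 = 23, det = 16·7 - (1)² = 111.
Step 2 — discriminant:
  Δ = trace² - 4·det = 529 - 444 = 85.
Step 3 — eigenvalues:
  λ = (trace ± √Δ)/2 = (23 ± 9.2195)/2,
  λ_1 = 16.1098,  λ_2 = 6.8902.

Step 4 — unit eigenvector for λ_1: solve (Sigma - λ_1 I)v = 0. First row:
  (16 - 16.1098)·v_x + (1)·v_y = 0, i.e. (-0.1098)·v_x + (1)·v_y = 0,
  so v ∝ (b, λ_1 - a) = (1, 0.1098) = u.
  ||u|| = √((1)² + (0.1098)²) = √(1.012) ≈ 1.006,
  v_1 = u/||u|| ≈ (0.994, 0.1091) (||v_1|| = 1).

λ_1 = 16.1098,  λ_2 = 6.8902;  v_1 ≈ (0.994, 0.1091)


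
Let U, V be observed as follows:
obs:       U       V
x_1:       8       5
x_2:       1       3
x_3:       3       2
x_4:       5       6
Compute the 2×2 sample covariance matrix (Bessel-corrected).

Step 1 — column means:
  mean(U) = (8 + 1 + 3 + 5) / 4 = 17/4 = 4.25
  mean(V) = (5 + 3 + 2 + 6) / 4 = 16/4 = 4

Step 2 — sample covariance S[i,j] = (1/(n-1)) · Σ_k (x_{k,i} - mean_i) · (x_{k,j} - mean_j), with n-1 = 3.
  S[U,U] = ((3.75)·(3.75) + (-3.25)·(-3.25) + (-1.25)·(-1.25) + (0.75)·(0.75)) / 3 = 26.75/3 = 8.9167
  S[U,V] = ((3.75)·(1) + (-3.25)·(-1) + (-1.25)·(-2) + (0.75)·(2)) / 3 = 11/3 = 3.6667
  S[V,V] = ((1)·(1) + (-1)·(-1) + (-2)·(-2) + (2)·(2)) / 3 = 10/3 = 3.3333

S is symmetric (S[j,i] = S[i,j]). Assembling:

S = [[8.9167, 3.6667],
 [3.6667, 3.3333]]


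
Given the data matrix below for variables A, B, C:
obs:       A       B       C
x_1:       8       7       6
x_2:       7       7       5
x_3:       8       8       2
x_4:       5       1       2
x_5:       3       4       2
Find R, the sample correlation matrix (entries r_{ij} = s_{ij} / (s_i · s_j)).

Step 1 — column means:
  mean(A) = (8 + 7 + 8 + 5 + 3) / 5 = 31/5 = 6.2
  mean(B) = (7 + 7 + 8 + 1 + 4) / 5 = 27/5 = 5.4
  mean(C) = (6 + 5 + 2 + 2 + 2) / 5 = 17/5 = 3.4

Step 2 — sample variances and covariances s[i,j] = (1/(n-1)) · Σ_k (x_{k,i} - mean_i) · (x_{k,j} - mean_j), with n-1 = 4:
  s[A,A] = ((1.8)·(1.8) + (0.8)·(0.8) + (1.8)·(1.8) + (-1.2)·(-1.2) + (-3.2)·(-3.2)) / 4 = 18.8/4 = 4.7
  s[A,B] = ((1.8)·(1.6) + (0.8)·(1.6) + (1.8)·(2.6) + (-1.2)·(-4.4) + (-3.2)·(-1.4)) / 4 = 18.6/4 = 4.65
  s[A,C] = ((1.8)·(2.6) + (0.8)·(1.6) + (1.8)·(-1.4) + (-1.2)·(-1.4) + (-3.2)·(-1.4)) / 4 = 9.6/4 = 2.4
  s[B,B] = ((1.6)·(1.6) + (1.6)·(1.6) + (2.6)·(2.6) + (-4.4)·(-4.4) + (-1.4)·(-1.4)) / 4 = 33.2/4 = 8.3
  s[B,C] = ((1.6)·(2.6) + (1.6)·(1.6) + (2.6)·(-1.4) + (-4.4)·(-1.4) + (-1.4)·(-1.4)) / 4 = 11.2/4 = 2.8
  s[C,C] = ((2.6)·(2.6) + (1.6)·(1.6) + (-1.4)·(-1.4) + (-1.4)·(-1.4) + (-1.4)·(-1.4)) / 4 = 15.2/4 = 3.8
  Sample standard deviations s_i = √(s[i,i]):
  s(A) = √(4.7) = 2.1679
  s(B) = √(8.3) = 2.881
  s(C) = √(3.8) = 1.9494

Step 3 — r_{ij} = s_{ij} / (s_i · s_j):
  r[A,A] = 1 (diagonal).
  r[A,B] = 4.65 / (2.1679 · 2.881) = 4.65 / 6.2458 = 0.7445
  r[A,C] = 2.4 / (2.1679 · 1.9494) = 2.4 / 4.2261 = 0.5679
  r[B,B] = 1 (diagonal).
  r[B,C] = 2.8 / (2.881 · 1.9494) = 2.8 / 5.616 = 0.4986
  r[C,C] = 1 (diagonal).

R is symmetric with unit diagonal. Assembling:

R = [[1, 0.7445, 0.5679],
 [0.7445, 1, 0.4986],
 [0.5679, 0.4986, 1]]


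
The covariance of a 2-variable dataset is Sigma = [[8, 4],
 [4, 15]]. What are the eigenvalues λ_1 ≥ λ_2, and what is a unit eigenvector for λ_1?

Step 1 — characteristic polynomial of 2×2 Sigma:
  det(Sigma - λI) = λ² - trace · λ + det = 0.
  trace = 8 + 15 = 23, det = 8·15 - (4)² = 104.
Step 2 — discriminant:
  Δ = trace² - 4·det = 529 - 416 = 113.
Step 3 — eigenvalues:
  λ = (trace ± √Δ)/2 = (23 ± 10.6301)/2,
  λ_1 = 16.8151,  λ_2 = 6.1849.

Step 4 — unit eigenvector for λ_1: solve (Sigma - λ_1 I)v = 0. First row:
  (8 - 16.8151)·v_x + (4)·v_y = 0, i.e. (-8.8151)·v_x + (4)·v_y = 0,
  so v ∝ (b, λ_1 - a) = (4, 8.8151) = u.
  ||u|| = √((4)² + (8.8151)²) = √(93.7055) ≈ 9.6802,
  v_1 = u/||u|| ≈ (0.4132, 0.9106) (||v_1|| = 1).

λ_1 = 16.8151,  λ_2 = 6.1849;  v_1 ≈ (0.4132, 0.9106)


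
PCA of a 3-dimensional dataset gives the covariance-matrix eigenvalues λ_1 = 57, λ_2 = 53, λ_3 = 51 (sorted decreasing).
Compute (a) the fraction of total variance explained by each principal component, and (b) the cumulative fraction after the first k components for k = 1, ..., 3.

Step 1 — total variance = trace(Sigma) = Σ λ_i = 57 + 53 + 51 = 161.

Step 2 — fraction explained by component i = λ_i / Σ λ:
  PC1: 57/161 = 0.354
  PC2: 53/161 = 0.3292
  PC3: 51/161 = 0.3168

Step 3 — cumulative fraction after k components = (λ_1 + ... + λ_k) / Σ λ:
  k = 1: 57/161 = 0.354
  k = 2: (57 + 53)/161 = 110/161 = 0.6832
  k = 3: (57 + 53 + 51)/161 = 161/161 = 1

Summary (fraction, with percent):

explained: PC1 0.354 (35.4%), PC2 0.3292 (32.92%), PC3 0.3168 (31.68%);  cumulative: 0.354, 0.6832, 1


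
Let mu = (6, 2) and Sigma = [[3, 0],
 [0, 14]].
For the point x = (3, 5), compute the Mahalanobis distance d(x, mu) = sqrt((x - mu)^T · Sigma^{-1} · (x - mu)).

Step 1 — centre the observation: (x - mu) = (-3, 3).

Step 2 — invert Sigma. det(Sigma) = 3·14 - (0)² = 42.
  Sigma^{-1} = (1/det) · [[d, -b], [-b, a]] = [[0.3333, 0],
 [0, 0.0714]].

Step 3 — form the quadratic (x - mu)^T · Sigma^{-1} · (x - mu):
  Sigma^{-1} · (x - mu) = (-1, 0.2143).
  (x - mu)^T · [Sigma^{-1} · (x - mu)] = (-3)·(-1) + (3)·(0.2143) = 3.6429.

Step 4 — take square root: d = √(3.6429) ≈ 1.9086.

d(x, mu) = √(3.6429) ≈ 1.9086


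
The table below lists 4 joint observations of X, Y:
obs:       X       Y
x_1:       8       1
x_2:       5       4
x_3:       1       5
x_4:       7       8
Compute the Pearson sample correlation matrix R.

Step 1 — column means:
  mean(X) = (8 + 5 + 1 + 7) / 4 = 21/4 = 5.25
  mean(Y) = (1 + 4 + 5 + 8) / 4 = 18/4 = 4.5

Step 2 — sample variances and covariances s[i,j] = (1/(n-1)) · Σ_k (x_{k,i} - mean_i) · (x_{k,j} - mean_j), with n-1 = 3:
  s[X,X] = ((2.75)·(2.75) + (-0.25)·(-0.25) + (-4.25)·(-4.25) + (1.75)·(1.75)) / 3 = 28.75/3 = 9.5833
  s[X,Y] = ((2.75)·(-3.5) + (-0.25)·(-0.5) + (-4.25)·(0.5) + (1.75)·(3.5)) / 3 = -5.5/3 = -1.8333
  s[Y,Y] = ((-3.5)·(-3.5) + (-0.5)·(-0.5) + (0.5)·(0.5) + (3.5)·(3.5)) / 3 = 25/3 = 8.3333
  Sample standard deviations s_i = √(s[i,i]):
  s(X) = √(9.5833) = 3.0957
  s(Y) = √(8.3333) = 2.8868

Step 3 — r_{ij} = s_{ij} / (s_i · s_j):
  r[X,X] = 1 (diagonal).
  r[X,Y] = -1.8333 / (3.0957 · 2.8868) = -1.8333 / 8.9365 = -0.2052
  r[Y,Y] = 1 (diagonal).

R is symmetric with unit diagonal. Assembling:

R = [[1, -0.2052],
 [-0.2052, 1]]


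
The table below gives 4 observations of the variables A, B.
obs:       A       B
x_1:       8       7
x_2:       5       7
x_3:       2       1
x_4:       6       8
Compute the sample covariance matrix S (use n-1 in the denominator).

Step 1 — column means:
  mean(A) = (8 + 5 + 2 + 6) / 4 = 21/4 = 5.25
  mean(B) = (7 + 7 + 1 + 8) / 4 = 23/4 = 5.75

Step 2 — sample covariance S[i,j] = (1/(n-1)) · Σ_k (x_{k,i} - mean_i) · (x_{k,j} - mean_j), with n-1 = 3.
  S[A,A] = ((2.75)·(2.75) + (-0.25)·(-0.25) + (-3.25)·(-3.25) + (0.75)·(0.75)) / 3 = 18.75/3 = 6.25
  S[A,B] = ((2.75)·(1.25) + (-0.25)·(1.25) + (-3.25)·(-4.75) + (0.75)·(2.25)) / 3 = 20.25/3 = 6.75
  S[B,B] = ((1.25)·(1.25) + (1.25)·(1.25) + (-4.75)·(-4.75) + (2.25)·(2.25)) / 3 = 30.75/3 = 10.25

S is symmetric (S[j,i] = S[i,j]). Assembling:

S = [[6.25, 6.75],
 [6.75, 10.25]]


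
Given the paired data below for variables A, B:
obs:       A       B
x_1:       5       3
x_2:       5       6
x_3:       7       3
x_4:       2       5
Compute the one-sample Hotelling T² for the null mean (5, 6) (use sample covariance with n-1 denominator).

Step 1 — sample mean vector:
  mean(A) = (5 + 5 + 7 + 2) / 4 = 19/4 = 4.75
  mean(B) = (3 + 6 + 3 + 5) / 4 = 17/4 = 4.25
  x̄ = (4.75, 4.25),  deviation x̄ - mu_0 = (4.75, 4.25) - (5, 6) = (-0.25, -1.75).

Step 2 — sample covariance matrix, S[i,j] = (1/(n-1)) · Σ_k (x_{k,i} - mean_i) · (x_{k,j} - mean_j), divisor n-1 = 3:
  S[A,A] = ((0.25)·(0.25) + (0.25)·(0.25) + (2.25)·(2.25) + (-2.75)·(-2.75)) / 3 = 12.75/3 = 4.25
  S[A,B] = ((0.25)·(-1.25) + (0.25)·(1.75) + (2.25)·(-1.25) + (-2.75)·(0.75)) / 3 = -4.75/3 = -1.5833
  S[B,B] = ((-1.25)·(-1.25) + (1.75)·(1.75) + (-1.25)·(-1.25) + (0.75)·(0.75)) / 3 = 6.75/3 = 2.25
  S = [[4.25, -1.5833],
 [-1.5833, 2.25]].

Step 3 — invert S. det(S) = 4.25·2.25 - (-1.5833)² = 7.0556.
  S^{-1} = (1/det) · [[d, -b], [-b, a]] = [[0.3189, 0.2244],
 [0.2244, 0.6024]].

Step 4 — quadratic form (x̄ - mu_0)^T · S^{-1} · (x̄ - mu_0):
  S^{-1} · (x̄ - mu_0) = (-0.4724, -1.1102),
  (x̄ - mu_0)^T · [...] = (-0.25)·(-0.4724) + (-1.75)·(-1.1102) = 2.061.

Step 5 — scale by n: T² = 4 · 2.061 = 8.2441.

T² ≈ 8.2441


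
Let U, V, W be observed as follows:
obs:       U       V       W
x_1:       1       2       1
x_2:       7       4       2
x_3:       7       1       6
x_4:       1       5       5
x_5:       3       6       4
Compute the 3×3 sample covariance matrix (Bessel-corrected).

Step 1 — column means:
  mean(U) = (1 + 7 + 7 + 1 + 3) / 5 = 19/5 = 3.8
  mean(V) = (2 + 4 + 1 + 5 + 6) / 5 = 18/5 = 3.6
  mean(W) = (1 + 2 + 6 + 5 + 4) / 5 = 18/5 = 3.6

Step 2 — sample covariance S[i,j] = (1/(n-1)) · Σ_k (x_{k,i} - mean_i) · (x_{k,j} - mean_j), with n-1 = 4.
  S[U,U] = ((-2.8)·(-2.8) + (3.2)·(3.2) + (3.2)·(3.2) + (-2.8)·(-2.8) + (-0.8)·(-0.8)) / 4 = 36.8/4 = 9.2
  S[U,V] = ((-2.8)·(-1.6) + (3.2)·(0.4) + (3.2)·(-2.6) + (-2.8)·(1.4) + (-0.8)·(2.4)) / 4 = -8.4/4 = -2.1
  S[U,W] = ((-2.8)·(-2.6) + (3.2)·(-1.6) + (3.2)·(2.4) + (-2.8)·(1.4) + (-0.8)·(0.4)) / 4 = 5.6/4 = 1.4
  S[V,V] = ((-1.6)·(-1.6) + (0.4)·(0.4) + (-2.6)·(-2.6) + (1.4)·(1.4) + (2.4)·(2.4)) / 4 = 17.2/4 = 4.3
  S[V,W] = ((-1.6)·(-2.6) + (0.4)·(-1.6) + (-2.6)·(2.4) + (1.4)·(1.4) + (2.4)·(0.4)) / 4 = 0.2/4 = 0.05
  S[W,W] = ((-2.6)·(-2.6) + (-1.6)·(-1.6) + (2.4)·(2.4) + (1.4)·(1.4) + (0.4)·(0.4)) / 4 = 17.2/4 = 4.3

S is symmetric (S[j,i] = S[i,j]). Assembling:

S = [[9.2, -2.1, 1.4],
 [-2.1, 4.3, 0.05],
 [1.4, 0.05, 4.3]]


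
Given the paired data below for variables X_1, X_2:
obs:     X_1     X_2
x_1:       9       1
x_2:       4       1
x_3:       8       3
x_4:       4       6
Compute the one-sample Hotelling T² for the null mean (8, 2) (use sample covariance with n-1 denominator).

Step 1 — sample mean vector:
  mean(X_1) = (9 + 4 + 8 + 4) / 4 = 25/4 = 6.25
  mean(X_2) = (1 + 1 + 3 + 6) / 4 = 11/4 = 2.75
  x̄ = (6.25, 2.75),  deviation x̄ - mu_0 = (6.25, 2.75) - (8, 2) = (-1.75, 0.75).

Step 2 — sample covariance matrix, S[i,j] = (1/(n-1)) · Σ_k (x_{k,i} - mean_i) · (x_{k,j} - mean_j), divisor n-1 = 3:
  S[X_1,X_1] = ((2.75)·(2.75) + (-2.25)·(-2.25) + (1.75)·(1.75) + (-2.25)·(-2.25)) / 3 = 20.75/3 = 6.9167
  S[X_1,X_2] = ((2.75)·(-1.75) + (-2.25)·(-1.75) + (1.75)·(0.25) + (-2.25)·(3.25)) / 3 = -7.75/3 = -2.5833
  S[X_2,X_2] = ((-1.75)·(-1.75) + (-1.75)·(-1.75) + (0.25)·(0.25) + (3.25)·(3.25)) / 3 = 16.75/3 = 5.5833
  S = [[6.9167, -2.5833],
 [-2.5833, 5.5833]].

Step 3 — invert S. det(S) = 6.9167·5.5833 - (-2.5833)² = 31.9444.
  S^{-1} = (1/det) · [[d, -b], [-b, a]] = [[0.1748, 0.0809],
 [0.0809, 0.2165]].

Step 4 — quadratic form (x̄ - mu_0)^T · S^{-1} · (x̄ - mu_0):
  S^{-1} · (x̄ - mu_0) = (-0.2452, 0.0209),
  (x̄ - mu_0)^T · [...] = (-1.75)·(-0.2452) + (0.75)·(0.0209) = 0.4448.

Step 5 — scale by n: T² = 4 · 0.4448 = 1.7791.

T² ≈ 1.7791


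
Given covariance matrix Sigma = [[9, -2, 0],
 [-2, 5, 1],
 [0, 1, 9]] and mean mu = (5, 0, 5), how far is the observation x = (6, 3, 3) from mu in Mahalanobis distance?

Step 1 — centre the observation: (x - mu) = (1, 3, -2).

Step 2 — invert Sigma (cofactor / det for 3×3, or solve directly):
  Sigma^{-1} = [[0.1222, 0.05, -0.0056],
 [0.05, 0.225, -0.025],
 [-0.0056, -0.025, 0.1139]].

Step 3 — form the quadratic (x - mu)^T · Sigma^{-1} · (x - mu):
  Sigma^{-1} · (x - mu) = (0.2833, 0.775, -0.3083).
  (x - mu)^T · [Sigma^{-1} · (x - mu)] = (1)·(0.2833) + (3)·(0.775) + (-2)·(-0.3083) = 3.225.

Step 4 — take square root: d = √(3.225) ≈ 1.7958.

d(x, mu) = √(3.225) ≈ 1.7958


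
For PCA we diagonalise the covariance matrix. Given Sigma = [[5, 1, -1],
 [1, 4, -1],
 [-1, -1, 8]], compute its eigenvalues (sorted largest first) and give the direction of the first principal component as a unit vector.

Step 1 — characteristic polynomial p(λ) = det(λI - Sigma) = λ³ - tr·λ² + c_1·λ - det, where tr = trace, c_1 = sum of the principal 2×2 minors, det = det(Sigma):
  tr = 5 + 4 + 8 = 17,
  c_1 = (5·4 - (1)²) + (5·8 - (-1)²) + (4·8 - (-1)²) = 19 + 39 + 31 = 89,
  det = 5·(4·8 - (-1)²) - (1)·((1)·8 - (-1)·(-1)) + (-1)·((1)·(-1) - 4·(-1)) = 5·(31) - (1)·(7) + (-1)·(3) = 145.
  So p(λ) = λ³ - 17λ² + 89λ - 145.
Step 2 — look for an integer root (rational root theorem: any rational root is an integer divisor of 145). Testing λ = 5:
  p(5) = 125 - 425 + 445 - 145 = 0  ✓
  Dividing out (λ - 5): p(λ) = (λ - 5)(λ² - 12λ + 29).
Step 3 — remaining eigenvalues from the quadratic λ² - 12λ + 29 = 0:
  Δ = 12² - 4·29 = 144 - 116 = 28,  λ = (12 ± √28)/2 = (12 ± 5.2915)/2 ≈ 8.6458 or 3.3542.
  Sorted: λ_1 = 8.6458,  λ_2 = 5,  λ_3 = 3.3542  (check: sum = 17 = tr ✓).

Step 4 — unit eigenvector for λ_1 ≈ 8.6458: v spans the null space of (Sigma - λ_1 I), whose rows are
  r_1 = (-3.6458, 1, -1),  r_2 = (1, -4.6458, -1),  r_3 = (-1, -1, -0.6458).
  v is orthogonal to every row, so take v ∝ r_1 × r_2 = ((1)·(-1) - (-1)·(-4.6458), (-1)·(1) - (-3.6458)·(-1), (-3.6458)·(-4.6458) - (1)·(1)) ≈ (-5.6458, -4.6458, 15.9373).
  Rescale (multiply by -1 so the first nonzero entry is positive): u = (5.6458, 4.6458, -15.9373).
  ||u|| = √((5.6458)² + (4.6458)² + (-15.9373)²) = √(307.4536) ≈ 17.5344,  v_1 = u/||u|| ≈ (0.322, 0.265, -0.9089) (||v_1|| = 1).

λ_1 = 8.6458,  λ_2 = 5,  λ_3 = 3.3542;  v_1 ≈ (0.322, 0.265, -0.9089)


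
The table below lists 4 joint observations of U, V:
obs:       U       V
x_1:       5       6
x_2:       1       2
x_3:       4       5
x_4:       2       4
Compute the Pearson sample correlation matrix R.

Step 1 — column means:
  mean(U) = (5 + 1 + 4 + 2) / 4 = 12/4 = 3
  mean(V) = (6 + 2 + 5 + 4) / 4 = 17/4 = 4.25

Step 2 — sample variances and covariances s[i,j] = (1/(n-1)) · Σ_k (x_{k,i} - mean_i) · (x_{k,j} - mean_j), with n-1 = 3:
  s[U,U] = ((2)·(2) + (-2)·(-2) + (1)·(1) + (-1)·(-1)) / 3 = 10/3 = 3.3333
  s[U,V] = ((2)·(1.75) + (-2)·(-2.25) + (1)·(0.75) + (-1)·(-0.25)) / 3 = 9/3 = 3
  s[V,V] = ((1.75)·(1.75) + (-2.25)·(-2.25) + (0.75)·(0.75) + (-0.25)·(-0.25)) / 3 = 8.75/3 = 2.9167
  Sample standard deviations s_i = √(s[i,i]):
  s(U) = √(3.3333) = 1.8257
  s(V) = √(2.9167) = 1.7078

Step 3 — r_{ij} = s_{ij} / (s_i · s_j):
  r[U,U] = 1 (diagonal).
  r[U,V] = 3 / (1.8257 · 1.7078) = 3 / 3.118 = 0.9621
  r[V,V] = 1 (diagonal).

R is symmetric with unit diagonal. Assembling:

R = [[1, 0.9621],
 [0.9621, 1]]


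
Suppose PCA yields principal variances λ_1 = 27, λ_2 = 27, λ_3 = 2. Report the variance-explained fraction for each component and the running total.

Step 1 — total variance = trace(Sigma) = Σ λ_i = 27 + 27 + 2 = 56.

Step 2 — fraction explained by component i = λ_i / Σ λ:
  PC1: 27/56 = 0.4821
  PC2: 27/56 = 0.4821
  PC3: 2/56 = 0.0357

Step 3 — cumulative fraction after k components = (λ_1 + ... + λ_k) / Σ λ:
  k = 1: 27/56 = 0.4821
  k = 2: (27 + 27)/56 = 54/56 = 0.9643
  k = 3: (27 + 27 + 2)/56 = 56/56 = 1

Summary (fraction, with percent):

explained: PC1 0.4821 (48.21%), PC2 0.4821 (48.21%), PC3 0.0357 (3.57%);  cumulative: 0.4821, 0.9643, 1


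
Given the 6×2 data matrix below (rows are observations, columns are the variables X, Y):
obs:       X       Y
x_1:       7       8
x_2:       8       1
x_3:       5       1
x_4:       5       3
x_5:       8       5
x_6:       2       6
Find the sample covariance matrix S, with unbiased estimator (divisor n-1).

Step 1 — column means:
  mean(X) = (7 + 8 + 5 + 5 + 8 + 2) / 6 = 35/6 = 5.8333
  mean(Y) = (8 + 1 + 1 + 3 + 5 + 6) / 6 = 24/6 = 4

Step 2 — sample covariance S[i,j] = (1/(n-1)) · Σ_k (x_{k,i} - mean_i) · (x_{k,j} - mean_j), with n-1 = 5.
  S[X,X] = ((1.1667)·(1.1667) + (2.1667)·(2.1667) + (-0.8333)·(-0.8333) + (-0.8333)·(-0.8333) + (2.1667)·(2.1667) + (-3.8333)·(-3.8333)) / 5 = 26.8333/5 = 5.3667
  S[X,Y] = ((1.1667)·(4) + (2.1667)·(-3) + (-0.8333)·(-3) + (-0.8333)·(-1) + (2.1667)·(1) + (-3.8333)·(2)) / 5 = -4/5 = -0.8
  S[Y,Y] = ((4)·(4) + (-3)·(-3) + (-3)·(-3) + (-1)·(-1) + (1)·(1) + (2)·(2)) / 5 = 40/5 = 8

S is symmetric (S[j,i] = S[i,j]). Assembling:

S = [[5.3667, -0.8],
 [-0.8, 8]]


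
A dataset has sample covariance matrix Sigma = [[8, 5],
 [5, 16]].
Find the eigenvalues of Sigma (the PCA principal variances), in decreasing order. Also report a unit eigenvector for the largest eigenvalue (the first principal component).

Step 1 — characteristic polynomial of 2×2 Sigma:
  det(Sigma - λI) = λ² - trace · λ + det = 0.
  trace = 8 + 16 = 24, det = 8·16 - (5)² = 103.
Step 2 — discriminant:
  Δ = trace² - 4·det = 576 - 412 = 164.
Step 3 — eigenvalues:
  λ = (trace ± √Δ)/2 = (24 ± 12.8062)/2,
  λ_1 = 18.4031,  λ_2 = 5.5969.

Step 4 — unit eigenvector for λ_1: solve (Sigma - λ_1 I)v = 0. First row:
  (8 - 18.4031)·v_x + (5)·v_y = 0, i.e. (-10.4031)·v_x + (5)·v_y = 0,
  so v ∝ (b, λ_1 - a) = (5, 10.4031) = u.
  ||u|| = √((5)² + (10.4031)²) = √(133.225) ≈ 11.5423,
  v_1 = u/||u|| ≈ (0.4332, 0.9013) (||v_1|| = 1).

λ_1 = 18.4031,  λ_2 = 5.5969;  v_1 ≈ (0.4332, 0.9013)


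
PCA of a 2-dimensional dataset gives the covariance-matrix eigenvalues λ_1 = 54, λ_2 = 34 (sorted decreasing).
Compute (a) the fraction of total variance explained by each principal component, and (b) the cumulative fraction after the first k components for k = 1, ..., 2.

Step 1 — total variance = trace(Sigma) = Σ λ_i = 54 + 34 = 88.

Step 2 — fraction explained by component i = λ_i / Σ λ:
  PC1: 54/88 = 0.6136
  PC2: 34/88 = 0.3864

Step 3 — cumulative fraction after k components = (λ_1 + ... + λ_k) / Σ λ:
  k = 1: 54/88 = 0.6136
  k = 2: (54 + 34)/88 = 88/88 = 1

Summary (fraction, with percent):

explained: PC1 0.6136 (61.36%), PC2 0.3864 (38.64%);  cumulative: 0.6136, 1


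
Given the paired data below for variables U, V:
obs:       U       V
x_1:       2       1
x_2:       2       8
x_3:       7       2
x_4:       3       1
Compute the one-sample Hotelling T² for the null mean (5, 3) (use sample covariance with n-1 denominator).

Step 1 — sample mean vector:
  mean(U) = (2 + 2 + 7 + 3) / 4 = 14/4 = 3.5
  mean(V) = (1 + 8 + 2 + 1) / 4 = 12/4 = 3
  x̄ = (3.5, 3),  deviation x̄ - mu_0 = (3.5, 3) - (5, 3) = (-1.5, 0).

Step 2 — sample covariance matrix, S[i,j] = (1/(n-1)) · Σ_k (x_{k,i} - mean_i) · (x_{k,j} - mean_j), divisor n-1 = 3:
  S[U,U] = ((-1.5)·(-1.5) + (-1.5)·(-1.5) + (3.5)·(3.5) + (-0.5)·(-0.5)) / 3 = 17/3 = 5.6667
  S[U,V] = ((-1.5)·(-2) + (-1.5)·(5) + (3.5)·(-1) + (-0.5)·(-2)) / 3 = -7/3 = -2.3333
  S[V,V] = ((-2)·(-2) + (5)·(5) + (-1)·(-1) + (-2)·(-2)) / 3 = 34/3 = 11.3333
  S = [[5.6667, -2.3333],
 [-2.3333, 11.3333]].

Step 3 — invert S. det(S) = 5.6667·11.3333 - (-2.3333)² = 58.7778.
  S^{-1} = (1/det) · [[d, -b], [-b, a]] = [[0.1928, 0.0397],
 [0.0397, 0.0964]].

Step 4 — quadratic form (x̄ - mu_0)^T · S^{-1} · (x̄ - mu_0):
  S^{-1} · (x̄ - mu_0) = (-0.2892, -0.0595),
  (x̄ - mu_0)^T · [...] = (-1.5)·(-0.2892) + (0)·(-0.0595) = 0.4338.

Step 5 — scale by n: T² = 4 · 0.4338 = 1.7353.

T² ≈ 1.7353


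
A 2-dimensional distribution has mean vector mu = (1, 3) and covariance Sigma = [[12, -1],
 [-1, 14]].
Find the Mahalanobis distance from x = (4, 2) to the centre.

Step 1 — centre the observation: (x - mu) = (3, -1).

Step 2 — invert Sigma. det(Sigma) = 12·14 - (-1)² = 167.
  Sigma^{-1} = (1/det) · [[d, -b], [-b, a]] = [[0.0838, 0.006],
 [0.006, 0.0719]].

Step 3 — form the quadratic (x - mu)^T · Sigma^{-1} · (x - mu):
  Sigma^{-1} · (x - mu) = (0.2455, -0.0539).
  (x - mu)^T · [Sigma^{-1} · (x - mu)] = (3)·(0.2455) + (-1)·(-0.0539) = 0.7904.

Step 4 — take square root: d = √(0.7904) ≈ 0.8891.

d(x, mu) = √(0.7904) ≈ 0.8891


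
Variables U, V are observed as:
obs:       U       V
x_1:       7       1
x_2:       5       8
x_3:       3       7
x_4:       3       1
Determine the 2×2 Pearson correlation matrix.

Step 1 — column means:
  mean(U) = (7 + 5 + 3 + 3) / 4 = 18/4 = 4.5
  mean(V) = (1 + 8 + 7 + 1) / 4 = 17/4 = 4.25

Step 2 — sample variances and covariances s[i,j] = (1/(n-1)) · Σ_k (x_{k,i} - mean_i) · (x_{k,j} - mean_j), with n-1 = 3:
  s[U,U] = ((2.5)·(2.5) + (0.5)·(0.5) + (-1.5)·(-1.5) + (-1.5)·(-1.5)) / 3 = 11/3 = 3.6667
  s[U,V] = ((2.5)·(-3.25) + (0.5)·(3.75) + (-1.5)·(2.75) + (-1.5)·(-3.25)) / 3 = -5.5/3 = -1.8333
  s[V,V] = ((-3.25)·(-3.25) + (3.75)·(3.75) + (2.75)·(2.75) + (-3.25)·(-3.25)) / 3 = 42.75/3 = 14.25
  Sample standard deviations s_i = √(s[i,i]):
  s(U) = √(3.6667) = 1.9149
  s(V) = √(14.25) = 3.7749

Step 3 — r_{ij} = s_{ij} / (s_i · s_j):
  r[U,U] = 1 (diagonal).
  r[U,V] = -1.8333 / (1.9149 · 3.7749) = -1.8333 / 7.2284 = -0.2536
  r[V,V] = 1 (diagonal).

R is symmetric with unit diagonal. Assembling:

R = [[1, -0.2536],
 [-0.2536, 1]]


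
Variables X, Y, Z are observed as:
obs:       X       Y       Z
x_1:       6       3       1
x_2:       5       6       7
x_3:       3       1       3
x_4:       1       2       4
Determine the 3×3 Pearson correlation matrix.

Step 1 — column means:
  mean(X) = (6 + 5 + 3 + 1) / 4 = 15/4 = 3.75
  mean(Y) = (3 + 6 + 1 + 2) / 4 = 12/4 = 3
  mean(Z) = (1 + 7 + 3 + 4) / 4 = 15/4 = 3.75

Step 2 — sample variances and covariances s[i,j] = (1/(n-1)) · Σ_k (x_{k,i} - mean_i) · (x_{k,j} - mean_j), with n-1 = 3:
  s[X,X] = ((2.25)·(2.25) + (1.25)·(1.25) + (-0.75)·(-0.75) + (-2.75)·(-2.75)) / 3 = 14.75/3 = 4.9167
  s[X,Y] = ((2.25)·(0) + (1.25)·(3) + (-0.75)·(-2) + (-2.75)·(-1)) / 3 = 8/3 = 2.6667
  s[X,Z] = ((2.25)·(-2.75) + (1.25)·(3.25) + (-0.75)·(-0.75) + (-2.75)·(0.25)) / 3 = -2.25/3 = -0.75
  s[Y,Y] = ((0)·(0) + (3)·(3) + (-2)·(-2) + (-1)·(-1)) / 3 = 14/3 = 4.6667
  s[Y,Z] = ((0)·(-2.75) + (3)·(3.25) + (-2)·(-0.75) + (-1)·(0.25)) / 3 = 11/3 = 3.6667
  s[Z,Z] = ((-2.75)·(-2.75) + (3.25)·(3.25) + (-0.75)·(-0.75) + (0.25)·(0.25)) / 3 = 18.75/3 = 6.25
  Sample standard deviations s_i = √(s[i,i]):
  s(X) = √(4.9167) = 2.2174
  s(Y) = √(4.6667) = 2.1602
  s(Z) = √(6.25) = 2.5

Step 3 — r_{ij} = s_{ij} / (s_i · s_j):
  r[X,X] = 1 (diagonal).
  r[X,Y] = 2.6667 / (2.2174 · 2.1602) = 2.6667 / 4.79 = 0.5567
  r[X,Z] = -0.75 / (2.2174 · 2.5) = -0.75 / 5.5434 = -0.1353
  r[Y,Y] = 1 (diagonal).
  r[Y,Z] = 3.6667 / (2.1602 · 2.5) = 3.6667 / 5.4006 = 0.6789
  r[Z,Z] = 1 (diagonal).

R is symmetric with unit diagonal. Assembling:

R = [[1, 0.5567, -0.1353],
 [0.5567, 1, 0.6789],
 [-0.1353, 0.6789, 1]]


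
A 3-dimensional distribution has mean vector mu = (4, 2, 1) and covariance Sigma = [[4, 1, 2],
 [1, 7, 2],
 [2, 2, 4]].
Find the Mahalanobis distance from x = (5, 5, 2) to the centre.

Step 1 — centre the observation: (x - mu) = (1, 3, 1).

Step 2 — invert Sigma (cofactor / det for 3×3, or solve directly):
  Sigma^{-1} = [[0.3333, 0, -0.1667],
 [0, 0.1667, -0.0833],
 [-0.1667, -0.0833, 0.375]].

Step 3 — form the quadratic (x - mu)^T · Sigma^{-1} · (x - mu):
  Sigma^{-1} · (x - mu) = (0.1667, 0.4167, -0.0417).
  (x - mu)^T · [Sigma^{-1} · (x - mu)] = (1)·(0.1667) + (3)·(0.4167) + (1)·(-0.0417) = 1.375.

Step 4 — take square root: d = √(1.375) ≈ 1.1726.

d(x, mu) = √(1.375) ≈ 1.1726


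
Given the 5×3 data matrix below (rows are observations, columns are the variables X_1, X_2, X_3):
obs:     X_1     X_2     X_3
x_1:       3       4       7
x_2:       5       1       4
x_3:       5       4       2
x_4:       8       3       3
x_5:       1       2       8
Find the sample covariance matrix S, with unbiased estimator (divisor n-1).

Step 1 — column means:
  mean(X_1) = (3 + 5 + 5 + 8 + 1) / 5 = 22/5 = 4.4
  mean(X_2) = (4 + 1 + 4 + 3 + 2) / 5 = 14/5 = 2.8
  mean(X_3) = (7 + 4 + 2 + 3 + 8) / 5 = 24/5 = 4.8

Step 2 — sample covariance S[i,j] = (1/(n-1)) · Σ_k (x_{k,i} - mean_i) · (x_{k,j} - mean_j), with n-1 = 4.
  S[X_1,X_1] = ((-1.4)·(-1.4) + (0.6)·(0.6) + (0.6)·(0.6) + (3.6)·(3.6) + (-3.4)·(-3.4)) / 4 = 27.2/4 = 6.8
  S[X_1,X_2] = ((-1.4)·(1.2) + (0.6)·(-1.8) + (0.6)·(1.2) + (3.6)·(0.2) + (-3.4)·(-0.8)) / 4 = 1.4/4 = 0.35
  S[X_1,X_3] = ((-1.4)·(2.2) + (0.6)·(-0.8) + (0.6)·(-2.8) + (3.6)·(-1.8) + (-3.4)·(3.2)) / 4 = -22.6/4 = -5.65
  S[X_2,X_2] = ((1.2)·(1.2) + (-1.8)·(-1.8) + (1.2)·(1.2) + (0.2)·(0.2) + (-0.8)·(-0.8)) / 4 = 6.8/4 = 1.7
  S[X_2,X_3] = ((1.2)·(2.2) + (-1.8)·(-0.8) + (1.2)·(-2.8) + (0.2)·(-1.8) + (-0.8)·(3.2)) / 4 = -2.2/4 = -0.55
  S[X_3,X_3] = ((2.2)·(2.2) + (-0.8)·(-0.8) + (-2.8)·(-2.8) + (-1.8)·(-1.8) + (3.2)·(3.2)) / 4 = 26.8/4 = 6.7

S is symmetric (S[j,i] = S[i,j]). Assembling:

S = [[6.8, 0.35, -5.65],
 [0.35, 1.7, -0.55],
 [-5.65, -0.55, 6.7]]


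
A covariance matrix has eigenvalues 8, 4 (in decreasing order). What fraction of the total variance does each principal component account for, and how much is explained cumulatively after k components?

Step 1 — total variance = trace(Sigma) = Σ λ_i = 8 + 4 = 12.

Step 2 — fraction explained by component i = λ_i / Σ λ:
  PC1: 8/12 = 0.6667
  PC2: 4/12 = 0.3333

Step 3 — cumulative fraction after k components = (λ_1 + ... + λ_k) / Σ λ:
  k = 1: 8/12 = 0.6667
  k = 2: (8 + 4)/12 = 12/12 = 1

Summary (fraction, with percent):

explained: PC1 0.6667 (66.67%), PC2 0.3333 (33.33%);  cumulative: 0.6667, 1


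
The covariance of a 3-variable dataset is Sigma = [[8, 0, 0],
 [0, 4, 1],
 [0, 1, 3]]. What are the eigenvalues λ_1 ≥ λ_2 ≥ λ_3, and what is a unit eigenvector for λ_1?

Step 1 — characteristic polynomial p(λ) = det(λI - Sigma) = λ³ - tr·λ² + c_1·λ - det, where tr = trace, c_1 = sum of the principal 2×2 minors, det = det(Sigma):
  tr = 8 + 4 + 3 = 15,
  c_1 = (8·4 - (0)²) + (8·3 - (0)²) + (4·3 - (1)²) = 32 + 24 + 11 = 67,
  det = 8·(4·3 - (1)²) - (0)·((0)·3 - (1)·(0)) + (0)·((0)·(1) - 4·(0)) = 8·(11) - (0)·(0) + (0)·(0) = 88.
  So p(λ) = λ³ - 15λ² + 67λ - 88.
Step 2 — look for an integer root (rational root theorem: any rational root is an integer divisor of 88). Testing λ = 8:
  p(8) = 512 - 960 + 536 - 88 = 0  ✓
  Dividing out (λ - 8): p(λ) = (λ - 8)(λ² - 7λ + 11).
Step 3 — remaining eigenvalues from the quadratic λ² - 7λ + 11 = 0:
  Δ = 7² - 4·11 = 49 - 44 = 5,  λ = (7 ± √5)/2 = (7 ± 2.2361)/2 ≈ 4.618 or 2.382.
  Sorted: λ_1 = 8,  λ_2 = 4.618,  λ_3 = 2.382  (check: sum = 15 = tr ✓).

Step 4 — unit eigenvector for λ_1 = 8: v spans the null space of (Sigma - λ_1 I), whose rows are
  r_1 = (0, 0, 0),  r_2 = (0, -4, 1),  r_3 = (0, 1, -5).
  v is orthogonal to every row, so take v ∝ r_2 × r_3 = ((-4)·(-5) - (1)·(1), (1)·(0) - (0)·(-5), (0)·(1) - (-4)·(0)) = (19, 0, 0).
  Rescale (divide by 19): u = (1, 0, 0).
  ||u|| = √((1)² + (0)² + (0)²) = √(1) = 1,  v_1 = u/||u|| ≈ (1, 0, 0) (||v_1|| = 1).

λ_1 = 8,  λ_2 = 4.618,  λ_3 = 2.382;  v_1 ≈ (1, 0, 0)


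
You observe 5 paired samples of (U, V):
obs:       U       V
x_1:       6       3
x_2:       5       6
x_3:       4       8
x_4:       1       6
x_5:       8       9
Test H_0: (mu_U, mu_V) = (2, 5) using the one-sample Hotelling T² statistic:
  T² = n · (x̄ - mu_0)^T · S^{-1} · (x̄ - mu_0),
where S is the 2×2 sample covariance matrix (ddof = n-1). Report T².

Step 1 — sample mean vector:
  mean(U) = (6 + 5 + 4 + 1 + 8) / 5 = 24/5 = 4.8
  mean(V) = (3 + 6 + 8 + 6 + 9) / 5 = 32/5 = 6.4
  x̄ = (4.8, 6.4),  deviation x̄ - mu_0 = (4.8, 6.4) - (2, 5) = (2.8, 1.4).

Step 2 — sample covariance matrix, S[i,j] = (1/(n-1)) · Σ_k (x_{k,i} - mean_i) · (x_{k,j} - mean_j), divisor n-1 = 4:
  S[U,U] = ((1.2)·(1.2) + (0.2)·(0.2) + (-0.8)·(-0.8) + (-3.8)·(-3.8) + (3.2)·(3.2)) / 4 = 26.8/4 = 6.7
  S[U,V] = ((1.2)·(-3.4) + (0.2)·(-0.4) + (-0.8)·(1.6) + (-3.8)·(-0.4) + (3.2)·(2.6)) / 4 = 4.4/4 = 1.1
  S[V,V] = ((-3.4)·(-3.4) + (-0.4)·(-0.4) + (1.6)·(1.6) + (-0.4)·(-0.4) + (2.6)·(2.6)) / 4 = 21.2/4 = 5.3
  S = [[6.7, 1.1],
 [1.1, 5.3]].

Step 3 — invert S. det(S) = 6.7·5.3 - (1.1)² = 34.3.
  S^{-1} = (1/det) · [[d, -b], [-b, a]] = [[0.1545, -0.0321],
 [-0.0321, 0.1953]].

Step 4 — quadratic form (x̄ - mu_0)^T · S^{-1} · (x̄ - mu_0):
  S^{-1} · (x̄ - mu_0) = (0.3878, 0.1837),
  (x̄ - mu_0)^T · [...] = (2.8)·(0.3878) + (1.4)·(0.1837) = 1.3429.

Step 5 — scale by n: T² = 5 · 1.3429 = 6.7143.

T² ≈ 6.7143


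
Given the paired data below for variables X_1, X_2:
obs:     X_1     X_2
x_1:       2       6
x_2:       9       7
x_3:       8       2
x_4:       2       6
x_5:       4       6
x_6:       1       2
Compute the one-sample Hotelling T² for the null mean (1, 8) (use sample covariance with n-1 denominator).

Step 1 — sample mean vector:
  mean(X_1) = (2 + 9 + 8 + 2 + 4 + 1) / 6 = 26/6 = 4.3333
  mean(X_2) = (6 + 7 + 2 + 6 + 6 + 2) / 6 = 29/6 = 4.8333
  x̄ = (4.3333, 4.8333),  deviation x̄ - mu_0 = (4.3333, 4.8333) - (1, 8) = (3.3333, -3.1667).

Step 2 — sample covariance matrix, S[i,j] = (1/(n-1)) · Σ_k (x_{k,i} - mean_i) · (x_{k,j} - mean_j), divisor n-1 = 5:
  S[X_1,X_1] = ((-2.3333)·(-2.3333) + (4.6667)·(4.6667) + (3.6667)·(3.6667) + (-2.3333)·(-2.3333) + (-0.3333)·(-0.3333) + (-3.3333)·(-3.3333)) / 5 = 57.3333/5 = 11.4667
  S[X_1,X_2] = ((-2.3333)·(1.1667) + (4.6667)·(2.1667) + (3.6667)·(-2.8333) + (-2.3333)·(1.1667) + (-0.3333)·(1.1667) + (-3.3333)·(-2.8333)) / 5 = 3.3333/5 = 0.6667
  S[X_2,X_2] = ((1.1667)·(1.1667) + (2.1667)·(2.1667) + (-2.8333)·(-2.8333) + (1.1667)·(1.1667) + (1.1667)·(1.1667) + (-2.8333)·(-2.8333)) / 5 = 24.8333/5 = 4.9667
  S = [[11.4667, 0.6667],
 [0.6667, 4.9667]].

Step 3 — invert S. det(S) = 11.4667·4.9667 - (0.6667)² = 56.5067.
  S^{-1} = (1/det) · [[d, -b], [-b, a]] = [[0.0879, -0.0118],
 [-0.0118, 0.2029]].

Step 4 — quadratic form (x̄ - mu_0)^T · S^{-1} · (x̄ - mu_0):
  S^{-1} · (x̄ - mu_0) = (0.3303, -0.6819),
  (x̄ - mu_0)^T · [...] = (3.3333)·(0.3303) + (-3.1667)·(-0.6819) = 3.2606.

Step 5 — scale by n: T² = 6 · 3.2606 = 19.5635.

T² ≈ 19.5635


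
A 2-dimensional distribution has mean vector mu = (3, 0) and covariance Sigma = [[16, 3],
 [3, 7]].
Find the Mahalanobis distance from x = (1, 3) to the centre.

Step 1 — centre the observation: (x - mu) = (-2, 3).

Step 2 — invert Sigma. det(Sigma) = 16·7 - (3)² = 103.
  Sigma^{-1} = (1/det) · [[d, -b], [-b, a]] = [[0.068, -0.0291],
 [-0.0291, 0.1553]].

Step 3 — form the quadratic (x - mu)^T · Sigma^{-1} · (x - mu):
  Sigma^{-1} · (x - mu) = (-0.2233, 0.5243).
  (x - mu)^T · [Sigma^{-1} · (x - mu)] = (-2)·(-0.2233) + (3)·(0.5243) = 2.0194.

Step 4 — take square root: d = √(2.0194) ≈ 1.4211.

d(x, mu) = √(2.0194) ≈ 1.4211


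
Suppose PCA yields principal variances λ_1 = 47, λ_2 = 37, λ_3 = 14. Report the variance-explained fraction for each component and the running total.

Step 1 — total variance = trace(Sigma) = Σ λ_i = 47 + 37 + 14 = 98.

Step 2 — fraction explained by component i = λ_i / Σ λ:
  PC1: 47/98 = 0.4796
  PC2: 37/98 = 0.3776
  PC3: 14/98 = 0.1429

Step 3 — cumulative fraction after k components = (λ_1 + ... + λ_k) / Σ λ:
  k = 1: 47/98 = 0.4796
  k = 2: (47 + 37)/98 = 84/98 = 0.8571
  k = 3: (47 + 37 + 14)/98 = 98/98 = 1

Summary (fraction, with percent):

explained: PC1 0.4796 (47.96%), PC2 0.3776 (37.76%), PC3 0.1429 (14.29%);  cumulative: 0.4796, 0.8571, 1


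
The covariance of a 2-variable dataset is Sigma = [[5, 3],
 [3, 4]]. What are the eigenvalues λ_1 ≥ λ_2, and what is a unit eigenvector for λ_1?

Step 1 — characteristic polynomial of 2×2 Sigma:
  det(Sigma - λI) = λ² - trace · λ + det = 0.
  trace = 5 + 4 = 9, det = 5·4 - (3)² = 11.
Step 2 — discriminant:
  Δ = trace² - 4·det = 81 - 44 = 37.
Step 3 — eigenvalues:
  λ = (trace ± √Δ)/2 = (9 ± 6.0828)/2,
  λ_1 = 7.5414,  λ_2 = 1.4586.

Step 4 — unit eigenvector for λ_1: solve (Sigma - λ_1 I)v = 0. First row:
  (5 - 7.5414)·v_x + (3)·v_y = 0, i.e. (-2.5414)·v_x + (3)·v_y = 0,
  so v ∝ (b, λ_1 - a) = (3, 2.5414) = u.
  ||u|| = √((3)² + (2.5414)²) = √(15.4586) ≈ 3.9317,
  v_1 = u/||u|| ≈ (0.763, 0.6464) (||v_1|| = 1).

λ_1 = 7.5414,  λ_2 = 1.4586;  v_1 ≈ (0.763, 0.6464)


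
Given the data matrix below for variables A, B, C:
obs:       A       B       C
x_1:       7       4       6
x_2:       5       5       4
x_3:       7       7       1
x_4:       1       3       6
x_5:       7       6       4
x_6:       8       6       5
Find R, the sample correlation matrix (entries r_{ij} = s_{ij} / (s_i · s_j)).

Step 1 — column means:
  mean(A) = (7 + 5 + 7 + 1 + 7 + 8) / 6 = 35/6 = 5.8333
  mean(B) = (4 + 5 + 7 + 3 + 6 + 6) / 6 = 31/6 = 5.1667
  mean(C) = (6 + 4 + 1 + 6 + 4 + 5) / 6 = 26/6 = 4.3333

Step 2 — sample variances and covariances s[i,j] = (1/(n-1)) · Σ_k (x_{k,i} - mean_i) · (x_{k,j} - mean_j), with n-1 = 5:
  s[A,A] = ((1.1667)·(1.1667) + (-0.8333)·(-0.8333) + (1.1667)·(1.1667) + (-4.8333)·(-4.8333) + (1.1667)·(1.1667) + (2.1667)·(2.1667)) / 5 = 32.8333/5 = 6.5667
  s[A,B] = ((1.1667)·(-1.1667) + (-0.8333)·(-0.1667) + (1.1667)·(1.8333) + (-4.8333)·(-2.1667) + (1.1667)·(0.8333) + (2.1667)·(0.8333)) / 5 = 14.1667/5 = 2.8333
  s[A,C] = ((1.1667)·(1.6667) + (-0.8333)·(-0.3333) + (1.1667)·(-3.3333) + (-4.8333)·(1.6667) + (1.1667)·(-0.3333) + (2.1667)·(0.6667)) / 5 = -8.6667/5 = -1.7333
  s[B,B] = ((-1.1667)·(-1.1667) + (-0.1667)·(-0.1667) + (1.8333)·(1.8333) + (-2.1667)·(-2.1667) + (0.8333)·(0.8333) + (0.8333)·(0.8333)) / 5 = 10.8333/5 = 2.1667
  s[B,C] = ((-1.1667)·(1.6667) + (-0.1667)·(-0.3333) + (1.8333)·(-3.3333) + (-2.1667)·(1.6667) + (0.8333)·(-0.3333) + (0.8333)·(0.6667)) / 5 = -11.3333/5 = -2.2667
  s[C,C] = ((1.6667)·(1.6667) + (-0.3333)·(-0.3333) + (-3.3333)·(-3.3333) + (1.6667)·(1.6667) + (-0.3333)·(-0.3333) + (0.6667)·(0.6667)) / 5 = 17.3333/5 = 3.4667
  Sample standard deviations s_i = √(s[i,i]):
  s(A) = √(6.5667) = 2.5626
  s(B) = √(2.1667) = 1.472
  s(C) = √(3.4667) = 1.8619

Step 3 — r_{ij} = s_{ij} / (s_i · s_j):
  r[A,A] = 1 (diagonal).
  r[A,B] = 2.8333 / (2.5626 · 1.472) = 2.8333 / 3.772 = 0.7512
  r[A,C] = -1.7333 / (2.5626 · 1.8619) = -1.7333 / 4.7712 = -0.3633
  r[B,B] = 1 (diagonal).
  r[B,C] = -2.2667 / (1.472 · 1.8619) = -2.2667 / 2.7406 = -0.8271
  r[C,C] = 1 (diagonal).

R is symmetric with unit diagonal. Assembling:

R = [[1, 0.7512, -0.3633],
 [0.7512, 1, -0.8271],
 [-0.3633, -0.8271, 1]]
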